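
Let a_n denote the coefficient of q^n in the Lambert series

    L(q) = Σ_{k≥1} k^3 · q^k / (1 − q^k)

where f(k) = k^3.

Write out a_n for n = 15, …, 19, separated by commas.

3528, 4681, 4914, 6813, 6860

q^15  k|15↦f(k): 1:1 3:27 5:125 15:3375  a_15=3528
d|16:{16,8,4,2,1}  Σf=4096+512+64+8+1=4681
d|17:{1,17}  Σf=1+4913=4914
q^18  k|18↦f(k): 18:5832 9:729 6:216 3:27 2:8 1:1  a_18=6813
n=19: 19·1 1·19  f→[6859+1]=6860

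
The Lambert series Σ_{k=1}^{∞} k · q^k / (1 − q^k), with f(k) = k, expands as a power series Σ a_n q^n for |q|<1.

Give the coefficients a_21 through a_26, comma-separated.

32, 36, 24, 60, 31, 42

q^21  k|21↦f(k): 21:21 7:7 3:3 1:1  a_21=32
n=22: 22·1 11·2 2·11 1·22  f→[22+11+2+1]=36
n=23: 23·1 1·23  f→[23+1]=24
d|24:{1,2,3,4,6,8,12,24}  Σf=1+2+3+4+6+8+12+24=60
n=25: 1·25 5·5 25·1  f→[1+5+25]=31
n=26: 1·26 2·13 13·2 26·1  f→[1+2+13+26]=42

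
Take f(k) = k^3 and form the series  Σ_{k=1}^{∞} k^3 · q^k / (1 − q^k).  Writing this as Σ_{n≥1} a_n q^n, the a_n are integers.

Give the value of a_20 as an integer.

a_20 = 9198

n=20: 1·20 2·10 4·5 5·4 10·2 20·1  f→[1+8+64+125+1000+8000]=9198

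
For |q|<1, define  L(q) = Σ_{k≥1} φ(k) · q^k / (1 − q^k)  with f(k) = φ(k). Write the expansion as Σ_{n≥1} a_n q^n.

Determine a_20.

n=20: 1·20 2·10 4·5 5·4 10·2 20·1  φ→[1+1+2+4+4+8]=20

a_20 = 20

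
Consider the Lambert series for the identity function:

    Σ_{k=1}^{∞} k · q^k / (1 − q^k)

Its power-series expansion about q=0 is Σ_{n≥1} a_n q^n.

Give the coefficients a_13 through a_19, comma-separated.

14, 24, 24, 31, 18, 39, 20

n=13: 13·1 1·13  f→[13+1]=14
q^14  k|14↦f(k): 14:14 7:7 2:2 1:1  a_14=24
[q^15] f(15)=15,f(5)=5,f(3)=3,f(1)=1 ⇒ 24
d|16:{16,8,4,2,1}  Σf=16+8+4+2+1=31
q^17  k|17↦f(k): 17:17 1:1  a_17=18
n=18: 1·18 2·9 3·6 6·3 9·2 18·1  f→[1+2+3+6+9+18]=39
q^19  k|19↦f(k): 19:19 1:1  a_19=20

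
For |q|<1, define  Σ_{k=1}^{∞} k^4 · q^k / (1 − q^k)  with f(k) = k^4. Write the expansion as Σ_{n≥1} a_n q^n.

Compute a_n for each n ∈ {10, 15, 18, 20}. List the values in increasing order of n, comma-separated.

d|10:{10,5,2,1}  Σf=10000+625+16+1=10642
d|15:{15,5,3,1}  Σf=50625+625+81+1=51332
q^18  k|18↦f(k): 1:1 2:16 3:81 6:1296 9:6561 18:104976  a_18=112931
n=20: 1·20 2·10 4·5 5·4 10·2 20·1  f→[1+16+256+625+10000+160000]=170898

10642, 51332, 112931, 170898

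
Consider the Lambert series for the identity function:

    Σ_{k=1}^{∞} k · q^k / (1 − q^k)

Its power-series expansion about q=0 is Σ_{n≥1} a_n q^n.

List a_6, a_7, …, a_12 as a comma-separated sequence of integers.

12, 8, 15, 13, 18, 12, 28

d|6:{6,3,2,1}  Σf=6+3+2+1=12
d|7:{1,7}  Σf=1+7=8
d|8:{8,4,2,1}  Σf=8+4+2+1=15
n=9: 9·1 3·3 1·9  f→[9+3+1]=13
n=10: 1·10 2·5 5·2 10·1  f→[1+2+5+10]=18
q^11  k|11↦f(k): 11:11 1:1  a_11=12
n=12: 1·12 2·6 3·4 4·3 6·2 12·1  f→[1+2+3+4+6+12]=28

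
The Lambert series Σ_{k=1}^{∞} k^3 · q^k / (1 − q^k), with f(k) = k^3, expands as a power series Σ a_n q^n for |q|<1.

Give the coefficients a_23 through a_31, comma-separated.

12168, 16380, 15751, 19782, 20440, 25112, 24390, 31752, 29792

n=23: 23·1 1·23  f→[12167+1]=12168
q^24  k|24↦f(k): 1:1 2:8 3:27 4:64 6:216 8:512 12:1728 24:13824  a_24=16380
n=25: 25·1 5·5 1·25  f→[15625+125+1]=15751
d|26:{26,13,2,1}  Σf=17576+2197+8+1=19782
[q^27] f(27)=19683,f(9)=729,f(3)=27,f(1)=1 ⇒ 20440
d|28:{1,2,4,7,14,28}  Σf=1+8+64+343+2744+21952=25112
q^29  k|29↦f(k): 29:24389 1:1  a_29=24390
n=30: 1·30 2·15 3·10 5·6 6·5 10·3 15·2 30·1  f→[1+8+27+125+216+1000+3375+27000]=31752
n=31: 1·31 31·1  f→[1+29791]=29792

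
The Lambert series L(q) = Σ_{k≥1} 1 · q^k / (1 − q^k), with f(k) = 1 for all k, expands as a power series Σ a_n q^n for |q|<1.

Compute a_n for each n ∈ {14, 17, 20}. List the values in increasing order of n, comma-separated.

[q^14] f(14)=1,f(7)=1,f(2)=1,f(1)=1 ⇒ 4
[q^17] f(1)=1,f(17)=1 ⇒ 2
n=20: 1·20 2·10 4·5 5·4 10·2 20·1  f→[1+1+1+1+1+1]=6

4, 2, 6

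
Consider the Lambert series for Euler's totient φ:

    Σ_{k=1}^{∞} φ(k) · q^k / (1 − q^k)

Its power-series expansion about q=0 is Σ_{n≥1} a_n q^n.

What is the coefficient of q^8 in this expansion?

q^8  k|8↦φ(k): 8:4 4:2 2:1 1:1  a_8=8

a_8 = 8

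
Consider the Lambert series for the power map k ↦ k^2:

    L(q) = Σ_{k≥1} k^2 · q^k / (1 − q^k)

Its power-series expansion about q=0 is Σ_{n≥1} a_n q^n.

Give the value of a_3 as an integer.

[q^3] f(3)=9,f(1)=1 ⇒ 10

a_3 = 10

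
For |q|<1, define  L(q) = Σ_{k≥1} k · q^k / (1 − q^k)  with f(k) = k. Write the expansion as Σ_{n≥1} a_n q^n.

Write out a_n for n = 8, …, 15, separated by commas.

n=8: 1·8 2·4 4·2 8·1  f→[1+2+4+8]=15
n=9: 1·9 3·3 9·1  f→[1+3+9]=13
n=10: 10·1 5·2 2·5 1·10  f→[10+5+2+1]=18
n=11: 11·1 1·11  f→[11+1]=12
[q^12] f(12)=12,f(6)=6,f(4)=4,f(3)=3,f(2)=2,f(1)=1 ⇒ 28
d|13:{1,13}  Σf=1+13=14
n=14: 14·1 7·2 2·7 1·14  f→[14+7+2+1]=24
d|15:{1,3,5,15}  Σf=1+3+5+15=24

15, 13, 18, 12, 28, 14, 24, 24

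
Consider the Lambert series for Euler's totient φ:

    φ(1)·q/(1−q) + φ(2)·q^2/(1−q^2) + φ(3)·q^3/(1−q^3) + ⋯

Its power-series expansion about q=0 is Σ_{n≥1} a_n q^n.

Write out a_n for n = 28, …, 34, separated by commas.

[q^28] φ(28)=12,φ(14)=6,φ(7)=6,φ(4)=2,φ(2)=1,φ(1)=1 ⇒ 28
q^29  k|29↦φ(k): 1:1 29:28  a_29=29
n=30: 30·1 15·2 10·3 6·5 5·6 3·10 2·15 1·30  φ→[8+8+4+2+4+2+1+1]=30
q^31  k|31↦φ(k): 31:30 1:1  a_31=31
[q^32] φ(1)=1,φ(2)=1,φ(4)=2,φ(8)=4,φ(16)=8,φ(32)=16 ⇒ 32
n=33: 1·33 3·11 11·3 33·1  φ→[1+2+10+20]=33
d|34:{1,2,17,34}  Σφ=1+1+16+16=34

28, 29, 30, 31, 32, 33, 34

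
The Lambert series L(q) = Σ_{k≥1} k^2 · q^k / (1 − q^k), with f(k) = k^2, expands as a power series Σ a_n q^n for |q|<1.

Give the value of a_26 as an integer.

d|26:{1,2,13,26}  Σf=1+4+169+676=850

a_26 = 850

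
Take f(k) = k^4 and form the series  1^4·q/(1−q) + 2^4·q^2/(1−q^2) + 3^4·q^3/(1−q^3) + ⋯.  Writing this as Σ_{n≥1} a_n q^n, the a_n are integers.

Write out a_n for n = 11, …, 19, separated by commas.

[q^11] f(11)=14641,f(1)=1 ⇒ 14642
[q^12] f(12)=20736,f(6)=1296,f(4)=256,f(3)=81,f(2)=16,f(1)=1 ⇒ 22386
n=13: 13·1 1·13  f→[28561+1]=28562
[q^14] f(1)=1,f(2)=16,f(7)=2401,f(14)=38416 ⇒ 40834
n=15: 1·15 3·5 5·3 15·1  f→[1+81+625+50625]=51332
q^16  k|16↦f(k): 16:65536 8:4096 4:256 2:16 1:1  a_16=69905
[q^17] f(17)=83521,f(1)=1 ⇒ 83522
d|18:{18,9,6,3,2,1}  Σf=104976+6561+1296+81+16+1=112931
q^19  k|19↦f(k): 1:1 19:130321  a_19=130322

14642, 22386, 28562, 40834, 51332, 69905, 83522, 112931, 130322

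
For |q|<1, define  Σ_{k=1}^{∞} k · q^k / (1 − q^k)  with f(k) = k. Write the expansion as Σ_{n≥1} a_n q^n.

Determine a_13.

a_13 = 14

d|13:{13,1}  Σf=13+1=14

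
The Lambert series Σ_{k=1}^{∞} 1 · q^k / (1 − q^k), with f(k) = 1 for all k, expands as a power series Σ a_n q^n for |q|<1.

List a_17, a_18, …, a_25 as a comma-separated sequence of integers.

n=17: 17·1 1·17  f→[1+1]=2
q^18  k|18↦f(k): 18:1 9:1 6:1 3:1 2:1 1:1  a_18=6
[q^19] f(19)=1,f(1)=1 ⇒ 2
[q^20] f(1)=1,f(2)=1,f(4)=1,f(5)=1,f(10)=1,f(20)=1 ⇒ 6
d|21:{21,7,3,1}  Σf=1+1+1+1=4
n=22: 22·1 11·2 2·11 1·22  f→[1+1+1+1]=4
[q^23] f(23)=1,f(1)=1 ⇒ 2
[q^24] f(1)=1,f(2)=1,f(3)=1,f(4)=1,f(6)=1,f(8)=1,f(12)=1,f(24)=1 ⇒ 8
n=25: 1·25 5·5 25·1  f→[1+1+1]=3

2, 6, 2, 6, 4, 4, 2, 8, 3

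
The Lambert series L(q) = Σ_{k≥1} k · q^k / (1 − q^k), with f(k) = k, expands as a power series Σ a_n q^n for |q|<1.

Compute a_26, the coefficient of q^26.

n=26: 1·26 2·13 13·2 26·1  f→[1+2+13+26]=42

a_26 = 42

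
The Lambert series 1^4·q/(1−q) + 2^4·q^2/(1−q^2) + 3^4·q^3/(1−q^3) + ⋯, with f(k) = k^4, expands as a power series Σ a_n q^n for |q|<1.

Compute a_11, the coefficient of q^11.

[q^11] f(11)=14641,f(1)=1 ⇒ 14642

a_11 = 14642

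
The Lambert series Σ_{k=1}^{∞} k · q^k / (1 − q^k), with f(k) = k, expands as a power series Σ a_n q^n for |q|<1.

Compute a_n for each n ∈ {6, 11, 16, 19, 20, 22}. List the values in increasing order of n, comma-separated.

12, 12, 31, 20, 42, 36

[q^6] f(6)=6,f(3)=3,f(2)=2,f(1)=1 ⇒ 12
q^11  k|11↦f(k): 11:11 1:1  a_11=12
n=16: 16·1 8·2 4·4 2·8 1·16  f→[16+8+4+2+1]=31
q^19  k|19↦f(k): 1:1 19:19  a_19=20
n=20: 20·1 10·2 5·4 4·5 2·10 1·20  f→[20+10+5+4+2+1]=42
d|22:{22,11,2,1}  Σf=22+11+2+1=36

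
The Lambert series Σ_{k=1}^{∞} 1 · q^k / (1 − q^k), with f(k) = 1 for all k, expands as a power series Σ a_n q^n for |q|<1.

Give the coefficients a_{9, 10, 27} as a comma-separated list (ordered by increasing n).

3, 4, 4

q^9  k|9↦f(k): 9:1 3:1 1:1  a_9=3
d|10:{10,5,2,1}  Σf=1+1+1+1=4
d|27:{1,3,9,27}  Σf=1+1+1+1=4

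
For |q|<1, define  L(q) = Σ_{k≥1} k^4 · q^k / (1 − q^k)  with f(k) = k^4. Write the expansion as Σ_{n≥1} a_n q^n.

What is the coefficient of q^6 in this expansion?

q^6  k|6↦f(k): 1:1 2:16 3:81 6:1296  a_6=1394

a_6 = 1394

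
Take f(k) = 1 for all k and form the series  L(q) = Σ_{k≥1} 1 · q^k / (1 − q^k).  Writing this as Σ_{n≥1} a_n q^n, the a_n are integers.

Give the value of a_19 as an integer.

a_19 = 2

[q^19] f(19)=1,f(1)=1 ⇒ 2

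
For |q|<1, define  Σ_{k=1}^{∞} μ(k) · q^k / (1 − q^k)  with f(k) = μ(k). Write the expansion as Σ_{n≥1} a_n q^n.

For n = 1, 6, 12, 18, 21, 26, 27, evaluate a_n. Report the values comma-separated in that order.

n=1: 1·1  μ→[1]=1
d|6:{1,2,3,6}  Σμ=1+(-1)+(-1)+1=0
d|12:{12,6,4,3,2,1}  Σμ=0+1+0+(-1)+(-1)+1=0
q^18  k|18↦μ(k): 18:0 9:0 6:1 3:-1 2:-1 1:1  a_18=0
q^21  k|21↦μ(k): 1:1 3:-1 7:-1 21:1  a_21=0
q^26  k|26↦μ(k): 26:1 13:-1 2:-1 1:1  a_26=0
q^27  k|27↦μ(k): 1:1 3:-1 9:0 27:0  a_27=0

1, 0, 0, 0, 0, 0, 0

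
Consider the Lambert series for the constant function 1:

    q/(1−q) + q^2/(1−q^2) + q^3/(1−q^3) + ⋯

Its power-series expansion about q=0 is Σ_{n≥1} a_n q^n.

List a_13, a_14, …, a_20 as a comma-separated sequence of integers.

2, 4, 4, 5, 2, 6, 2, 6

[q^13] f(13)=1,f(1)=1 ⇒ 2
d|14:{1,2,7,14}  Σf=1+1+1+1=4
q^15  k|15↦f(k): 1:1 3:1 5:1 15:1  a_15=4
[q^16] f(16)=1,f(8)=1,f(4)=1,f(2)=1,f(1)=1 ⇒ 5
q^17  k|17↦f(k): 17:1 1:1  a_17=2
d|18:{18,9,6,3,2,1}  Σf=1+1+1+1+1+1=6
n=19: 19·1 1·19  f→[1+1]=2
d|20:{20,10,5,4,2,1}  Σf=1+1+1+1+1+1=6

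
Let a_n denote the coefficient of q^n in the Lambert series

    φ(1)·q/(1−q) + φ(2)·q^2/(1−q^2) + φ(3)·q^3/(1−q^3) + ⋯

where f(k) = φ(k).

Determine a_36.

q^36  k|36↦φ(k): 36:12 18:6 12:4 9:6 6:2 4:2 3:2 2:1 1:1  a_36=36

a_36 = 36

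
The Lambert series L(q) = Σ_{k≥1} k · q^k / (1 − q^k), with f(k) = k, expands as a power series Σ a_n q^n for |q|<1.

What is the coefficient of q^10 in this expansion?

q^10  k|10↦f(k): 10:10 5:5 2:2 1:1  a_10=18

a_10 = 18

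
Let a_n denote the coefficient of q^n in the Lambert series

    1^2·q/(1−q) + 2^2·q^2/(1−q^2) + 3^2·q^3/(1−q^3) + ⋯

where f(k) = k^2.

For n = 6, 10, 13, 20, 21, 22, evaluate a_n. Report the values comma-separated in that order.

n=6: 1·6 2·3 3·2 6·1  f→[1+4+9+36]=50
d|10:{1,2,5,10}  Σf=1+4+25+100=130
q^13  k|13↦f(k): 13:169 1:1  a_13=170
d|20:{20,10,5,4,2,1}  Σf=400+100+25+16+4+1=546
[q^21] f(21)=441,f(7)=49,f(3)=9,f(1)=1 ⇒ 500
n=22: 1·22 2·11 11·2 22·1  f→[1+4+121+484]=610

50, 130, 170, 546, 500, 610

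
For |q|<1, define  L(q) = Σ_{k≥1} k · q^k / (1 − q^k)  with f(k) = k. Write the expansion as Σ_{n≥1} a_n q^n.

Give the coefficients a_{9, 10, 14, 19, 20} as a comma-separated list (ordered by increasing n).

n=9: 9·1 3·3 1·9  f→[9+3+1]=13
n=10: 1·10 2·5 5·2 10·1  f→[1+2+5+10]=18
n=14: 14·1 7·2 2·7 1·14  f→[14+7+2+1]=24
n=19: 1·19 19·1  f→[1+19]=20
q^20  k|20↦f(k): 1:1 2:2 4:4 5:5 10:10 20:20  a_20=42

13, 18, 24, 20, 42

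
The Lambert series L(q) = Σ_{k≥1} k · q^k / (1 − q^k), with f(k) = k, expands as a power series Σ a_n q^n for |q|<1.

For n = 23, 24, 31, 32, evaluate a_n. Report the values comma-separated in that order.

q^23  k|23↦f(k): 23:23 1:1  a_23=24
[q^24] f(1)=1,f(2)=2,f(3)=3,f(4)=4,f(6)=6,f(8)=8,f(12)=12,f(24)=24 ⇒ 60
n=31: 31·1 1·31  f→[31+1]=32
n=32: 1·32 2·16 4·8 8·4 16·2 32·1  f→[1+2+4+8+16+32]=63

24, 60, 32, 63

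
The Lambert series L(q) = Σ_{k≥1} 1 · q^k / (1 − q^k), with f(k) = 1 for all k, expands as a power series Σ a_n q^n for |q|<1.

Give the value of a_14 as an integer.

[q^14] f(1)=1,f(2)=1,f(7)=1,f(14)=1 ⇒ 4

a_14 = 4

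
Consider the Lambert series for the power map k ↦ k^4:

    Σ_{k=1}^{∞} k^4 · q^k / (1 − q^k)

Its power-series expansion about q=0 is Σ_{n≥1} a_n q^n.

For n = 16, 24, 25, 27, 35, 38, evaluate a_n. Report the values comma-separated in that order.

d|16:{16,8,4,2,1}  Σf=65536+4096+256+16+1=69905
[q^24] f(24)=331776,f(12)=20736,f(8)=4096,f(6)=1296,f(4)=256,f(3)=81,f(2)=16,f(1)=1 ⇒ 358258
d|25:{1,5,25}  Σf=1+625+390625=391251
d|27:{1,3,9,27}  Σf=1+81+6561+531441=538084
d|35:{35,7,5,1}  Σf=1500625+2401+625+1=1503652
q^38  k|38↦f(k): 1:1 2:16 19:130321 38:2085136  a_38=2215474

69905, 358258, 391251, 538084, 1503652, 2215474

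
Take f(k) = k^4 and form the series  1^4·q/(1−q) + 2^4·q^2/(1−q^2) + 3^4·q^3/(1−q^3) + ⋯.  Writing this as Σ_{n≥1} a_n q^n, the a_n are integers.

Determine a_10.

q^10  k|10↦f(k): 10:10000 5:625 2:16 1:1  a_10=10642

a_10 = 10642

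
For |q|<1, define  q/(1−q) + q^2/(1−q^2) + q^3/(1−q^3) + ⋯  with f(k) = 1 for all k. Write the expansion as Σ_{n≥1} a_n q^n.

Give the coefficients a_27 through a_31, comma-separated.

4, 6, 2, 8, 2

[q^27] f(27)=1,f(9)=1,f(3)=1,f(1)=1 ⇒ 4
n=28: 1·28 2·14 4·7 7·4 14·2 28·1  f→[1+1+1+1+1+1]=6
d|29:{1,29}  Σf=1+1=2
[q^30] f(1)=1,f(2)=1,f(3)=1,f(5)=1,f(6)=1,f(10)=1,f(15)=1,f(30)=1 ⇒ 8
n=31: 1·31 31·1  f→[1+1]=2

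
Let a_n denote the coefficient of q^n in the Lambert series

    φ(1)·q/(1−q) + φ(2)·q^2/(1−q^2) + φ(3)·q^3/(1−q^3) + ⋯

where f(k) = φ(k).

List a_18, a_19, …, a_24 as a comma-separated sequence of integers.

d|18:{18,9,6,3,2,1}  Σφ=6+6+2+2+1+1=18
q^19  k|19↦φ(k): 1:1 19:18  a_19=19
[q^20] φ(1)=1,φ(2)=1,φ(4)=2,φ(5)=4,φ(10)=4,φ(20)=8 ⇒ 20
d|21:{21,7,3,1}  Σφ=12+6+2+1=21
[q^22] φ(1)=1,φ(2)=1,φ(11)=10,φ(22)=10 ⇒ 22
[q^23] φ(23)=22,φ(1)=1 ⇒ 23
q^24  k|24↦φ(k): 24:8 12:4 8:4 6:2 4:2 3:2 2:1 1:1  a_24=24

18, 19, 20, 21, 22, 23, 24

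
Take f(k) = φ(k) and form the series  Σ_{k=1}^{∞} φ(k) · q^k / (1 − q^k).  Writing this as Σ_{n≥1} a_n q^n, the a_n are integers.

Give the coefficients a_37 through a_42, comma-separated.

q^37  k|37↦φ(k): 37:36 1:1  a_37=37
n=38: 1·38 2·19 19·2 38·1  φ→[1+1+18+18]=38
d|39:{1,3,13,39}  Σφ=1+2+12+24=39
q^40  k|40↦φ(k): 40:16 20:8 10:4 8:4 5:4 4:2 2:1 1:1  a_40=40
q^41  k|41↦φ(k): 1:1 41:40  a_41=41
d|42:{42,21,14,7,6,3,2,1}  Σφ=12+12+6+6+2+2+1+1=42

37, 38, 39, 40, 41, 42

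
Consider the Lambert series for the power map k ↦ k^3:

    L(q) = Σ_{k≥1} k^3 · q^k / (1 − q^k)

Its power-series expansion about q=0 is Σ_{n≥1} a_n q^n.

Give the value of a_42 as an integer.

a_42 = 86688

n=42: 1·42 2·21 3·14 6·7 7·6 14·3 21·2 42·1  f→[1+8+27+216+343+2744+9261+74088]=86688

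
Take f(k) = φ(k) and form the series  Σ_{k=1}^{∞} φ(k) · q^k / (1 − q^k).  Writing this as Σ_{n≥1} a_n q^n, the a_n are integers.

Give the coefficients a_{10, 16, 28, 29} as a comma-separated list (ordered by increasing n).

d|10:{10,5,2,1}  Σφ=4+4+1+1=10
[q^16] φ(16)=8,φ(8)=4,φ(4)=2,φ(2)=1,φ(1)=1 ⇒ 16
n=28: 1·28 2·14 4·7 7·4 14·2 28·1  φ→[1+1+2+6+6+12]=28
n=29: 1·29 29·1  φ→[1+28]=29

10, 16, 28, 29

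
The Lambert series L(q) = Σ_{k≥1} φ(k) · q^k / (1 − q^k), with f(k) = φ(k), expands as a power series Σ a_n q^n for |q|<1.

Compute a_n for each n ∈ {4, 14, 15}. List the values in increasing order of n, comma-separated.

q^4  k|4↦φ(k): 4:2 2:1 1:1  a_4=4
q^14  k|14↦φ(k): 1:1 2:1 7:6 14:6  a_14=14
q^15  k|15↦φ(k): 15:8 5:4 3:2 1:1  a_15=15

4, 14, 15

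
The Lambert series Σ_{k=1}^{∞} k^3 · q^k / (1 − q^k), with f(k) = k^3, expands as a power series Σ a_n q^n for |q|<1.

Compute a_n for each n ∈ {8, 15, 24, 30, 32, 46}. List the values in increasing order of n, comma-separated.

d|8:{8,4,2,1}  Σf=512+64+8+1=585
[q^15] f(1)=1,f(3)=27,f(5)=125,f(15)=3375 ⇒ 3528
q^24  k|24↦f(k): 1:1 2:8 3:27 4:64 6:216 8:512 12:1728 24:13824  a_24=16380
q^30  k|30↦f(k): 30:27000 15:3375 10:1000 6:216 5:125 3:27 2:8 1:1  a_30=31752
d|32:{1,2,4,8,16,32}  Σf=1+8+64+512+4096+32768=37449
d|46:{46,23,2,1}  Σf=97336+12167+8+1=109512

585, 3528, 16380, 31752, 37449, 109512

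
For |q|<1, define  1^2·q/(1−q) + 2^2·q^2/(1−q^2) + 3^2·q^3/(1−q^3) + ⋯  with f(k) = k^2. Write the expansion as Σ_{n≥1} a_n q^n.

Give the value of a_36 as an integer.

[q^36] f(1)=1,f(2)=4,f(3)=9,f(4)=16,f(6)=36,f(9)=81,f(12)=144,f(18)=324,f(36)=1296 ⇒ 1911

a_36 = 1911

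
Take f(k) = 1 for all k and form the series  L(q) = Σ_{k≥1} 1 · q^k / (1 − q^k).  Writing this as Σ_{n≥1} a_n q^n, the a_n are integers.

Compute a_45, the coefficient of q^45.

a_45 = 6

n=45: 1·45 3·15 5·9 9·5 15·3 45·1  f→[1+1+1+1+1+1]=6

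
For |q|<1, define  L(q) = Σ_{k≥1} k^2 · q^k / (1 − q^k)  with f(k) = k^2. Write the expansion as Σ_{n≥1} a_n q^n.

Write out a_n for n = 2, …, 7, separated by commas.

n=2: 2·1 1·2  f→[4+1]=5
q^3  k|3↦f(k): 1:1 3:9  a_3=10
[q^4] f(4)=16,f(2)=4,f(1)=1 ⇒ 21
d|5:{5,1}  Σf=25+1=26
n=6: 1·6 2·3 3·2 6·1  f→[1+4+9+36]=50
[q^7] f(1)=1,f(7)=49 ⇒ 50

5, 10, 21, 26, 50, 50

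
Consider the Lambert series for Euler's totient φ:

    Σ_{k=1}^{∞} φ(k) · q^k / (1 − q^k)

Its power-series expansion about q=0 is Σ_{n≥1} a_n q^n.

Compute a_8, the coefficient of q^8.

q^8  k|8↦φ(k): 1:1 2:1 4:2 8:4  a_8=8

a_8 = 8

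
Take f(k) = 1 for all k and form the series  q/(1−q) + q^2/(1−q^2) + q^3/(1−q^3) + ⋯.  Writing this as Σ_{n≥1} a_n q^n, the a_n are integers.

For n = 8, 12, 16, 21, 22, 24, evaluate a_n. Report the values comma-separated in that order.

4, 6, 5, 4, 4, 8

n=8: 1·8 2·4 4·2 8·1  f→[1+1+1+1]=4
n=12: 12·1 6·2 4·3 3·4 2·6 1·12  f→[1+1+1+1+1+1]=6
[q^16] f(16)=1,f(8)=1,f(4)=1,f(2)=1,f(1)=1 ⇒ 5
[q^21] f(1)=1,f(3)=1,f(7)=1,f(21)=1 ⇒ 4
d|22:{22,11,2,1}  Σf=1+1+1+1=4
q^24  k|24↦f(k): 24:1 12:1 8:1 6:1 4:1 3:1 2:1 1:1  a_24=8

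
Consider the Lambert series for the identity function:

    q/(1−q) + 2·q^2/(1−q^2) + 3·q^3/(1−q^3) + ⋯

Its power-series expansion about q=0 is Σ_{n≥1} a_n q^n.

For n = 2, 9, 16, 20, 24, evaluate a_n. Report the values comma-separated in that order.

[q^2] f(2)=2,f(1)=1 ⇒ 3
d|9:{9,3,1}  Σf=9+3+1=13
[q^16] f(16)=16,f(8)=8,f(4)=4,f(2)=2,f(1)=1 ⇒ 31
[q^20] f(20)=20,f(10)=10,f(5)=5,f(4)=4,f(2)=2,f(1)=1 ⇒ 42
d|24:{24,12,8,6,4,3,2,1}  Σf=24+12+8+6+4+3+2+1=60

3, 13, 31, 42, 60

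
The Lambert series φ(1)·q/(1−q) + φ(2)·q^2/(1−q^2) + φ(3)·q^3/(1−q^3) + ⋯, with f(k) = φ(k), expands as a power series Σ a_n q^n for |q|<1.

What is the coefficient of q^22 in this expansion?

[q^22] φ(1)=1,φ(2)=1,φ(11)=10,φ(22)=10 ⇒ 22

a_22 = 22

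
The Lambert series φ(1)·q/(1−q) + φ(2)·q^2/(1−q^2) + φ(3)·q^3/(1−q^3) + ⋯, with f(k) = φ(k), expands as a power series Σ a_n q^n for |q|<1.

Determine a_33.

d|33:{1,3,11,33}  Σφ=1+2+10+20=33

a_33 = 33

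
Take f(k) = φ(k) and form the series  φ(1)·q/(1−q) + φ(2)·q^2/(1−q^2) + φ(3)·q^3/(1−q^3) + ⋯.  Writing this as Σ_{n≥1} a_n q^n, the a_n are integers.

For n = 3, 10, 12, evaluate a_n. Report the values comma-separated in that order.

q^3  k|3↦φ(k): 1:1 3:2  a_3=3
n=10: 1·10 2·5 5·2 10·1  φ→[1+1+4+4]=10
q^12  k|12↦φ(k): 12:4 6:2 4:2 3:2 2:1 1:1  a_12=12

3, 10, 12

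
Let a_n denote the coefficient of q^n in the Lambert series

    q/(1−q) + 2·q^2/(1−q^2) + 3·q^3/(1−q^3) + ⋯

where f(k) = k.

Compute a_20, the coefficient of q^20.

[q^20] f(1)=1,f(2)=2,f(4)=4,f(5)=5,f(10)=10,f(20)=20 ⇒ 42

a_20 = 42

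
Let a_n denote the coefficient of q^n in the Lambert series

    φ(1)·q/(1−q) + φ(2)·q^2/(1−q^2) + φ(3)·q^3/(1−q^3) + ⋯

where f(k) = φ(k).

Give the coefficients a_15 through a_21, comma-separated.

n=15: 1·15 3·5 5·3 15·1  φ→[1+2+4+8]=15
[q^16] φ(16)=8,φ(8)=4,φ(4)=2,φ(2)=1,φ(1)=1 ⇒ 16
d|17:{17,1}  Σφ=16+1=17
d|18:{1,2,3,6,9,18}  Σφ=1+1+2+2+6+6=18
n=19: 19·1 1·19  φ→[18+1]=19
q^20  k|20↦φ(k): 1:1 2:1 4:2 5:4 10:4 20:8  a_20=20
[q^21] φ(1)=1,φ(3)=2,φ(7)=6,φ(21)=12 ⇒ 21

15, 16, 17, 18, 19, 20, 21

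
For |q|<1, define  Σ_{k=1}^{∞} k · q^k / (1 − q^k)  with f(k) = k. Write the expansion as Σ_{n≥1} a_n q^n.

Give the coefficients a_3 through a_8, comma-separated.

[q^3] f(1)=1,f(3)=3 ⇒ 4
n=4: 4·1 2·2 1·4  f→[4+2+1]=7
[q^5] f(1)=1,f(5)=5 ⇒ 6
d|6:{1,2,3,6}  Σf=1+2+3+6=12
[q^7] f(7)=7,f(1)=1 ⇒ 8
d|8:{8,4,2,1}  Σf=8+4+2+1=15

4, 7, 6, 12, 8, 15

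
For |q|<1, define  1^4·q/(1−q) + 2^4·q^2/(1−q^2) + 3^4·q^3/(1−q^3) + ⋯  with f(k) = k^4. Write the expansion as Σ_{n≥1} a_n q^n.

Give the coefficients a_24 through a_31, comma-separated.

358258, 391251, 485554, 538084, 655746, 707282, 872644, 923522

q^24  k|24↦f(k): 24:331776 12:20736 8:4096 6:1296 4:256 3:81 2:16 1:1  a_24=358258
n=25: 1·25 5·5 25·1  f→[1+625+390625]=391251
q^26  k|26↦f(k): 1:1 2:16 13:28561 26:456976  a_26=485554
n=27: 27·1 9·3 3·9 1·27  f→[531441+6561+81+1]=538084
d|28:{28,14,7,4,2,1}  Σf=614656+38416+2401+256+16+1=655746
n=29: 29·1 1·29  f→[707281+1]=707282
q^30  k|30↦f(k): 30:810000 15:50625 10:10000 6:1296 5:625 3:81 2:16 1:1  a_30=872644
d|31:{1,31}  Σf=1+923521=923522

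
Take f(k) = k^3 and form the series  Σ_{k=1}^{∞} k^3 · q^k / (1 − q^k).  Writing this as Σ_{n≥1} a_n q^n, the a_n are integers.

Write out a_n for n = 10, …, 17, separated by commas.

[q^10] f(1)=1,f(2)=8,f(5)=125,f(10)=1000 ⇒ 1134
[q^11] f(11)=1331,f(1)=1 ⇒ 1332
q^12  k|12↦f(k): 1:1 2:8 3:27 4:64 6:216 12:1728  a_12=2044
[q^13] f(1)=1,f(13)=2197 ⇒ 2198
[q^14] f(14)=2744,f(7)=343,f(2)=8,f(1)=1 ⇒ 3096
d|15:{15,5,3,1}  Σf=3375+125+27+1=3528
[q^16] f(16)=4096,f(8)=512,f(4)=64,f(2)=8,f(1)=1 ⇒ 4681
[q^17] f(1)=1,f(17)=4913 ⇒ 4914

1134, 1332, 2044, 2198, 3096, 3528, 4681, 4914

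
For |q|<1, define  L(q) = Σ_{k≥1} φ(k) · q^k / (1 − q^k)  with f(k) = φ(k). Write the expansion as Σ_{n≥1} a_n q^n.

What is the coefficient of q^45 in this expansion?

q^45  k|45↦φ(k): 1:1 3:2 5:4 9:6 15:8 45:24  a_45=45

a_45 = 45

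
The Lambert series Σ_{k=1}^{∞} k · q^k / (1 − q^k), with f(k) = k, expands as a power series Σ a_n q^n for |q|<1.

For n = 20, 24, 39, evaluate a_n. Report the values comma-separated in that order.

42, 60, 56

q^20  k|20↦f(k): 1:1 2:2 4:4 5:5 10:10 20:20  a_20=42
d|24:{24,12,8,6,4,3,2,1}  Σf=24+12+8+6+4+3+2+1=60
[q^39] f(39)=39,f(13)=13,f(3)=3,f(1)=1 ⇒ 56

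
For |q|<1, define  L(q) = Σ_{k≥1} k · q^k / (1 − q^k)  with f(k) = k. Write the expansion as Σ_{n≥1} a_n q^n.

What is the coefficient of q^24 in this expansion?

a_24 = 60

n=24: 1·24 2·12 3·8 4·6 6·4 8·3 12·2 24·1  f→[1+2+3+4+6+8+12+24]=60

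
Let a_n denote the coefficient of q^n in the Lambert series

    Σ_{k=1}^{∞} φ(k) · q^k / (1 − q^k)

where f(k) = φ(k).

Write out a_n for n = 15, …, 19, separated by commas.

[q^15] φ(15)=8,φ(5)=4,φ(3)=2,φ(1)=1 ⇒ 15
q^16  k|16↦φ(k): 16:8 8:4 4:2 2:1 1:1  a_16=16
n=17: 17·1 1·17  φ→[16+1]=17
[q^18] φ(18)=6,φ(9)=6,φ(6)=2,φ(3)=2,φ(2)=1,φ(1)=1 ⇒ 18
n=19: 1·19 19·1  φ→[1+18]=19

15, 16, 17, 18, 19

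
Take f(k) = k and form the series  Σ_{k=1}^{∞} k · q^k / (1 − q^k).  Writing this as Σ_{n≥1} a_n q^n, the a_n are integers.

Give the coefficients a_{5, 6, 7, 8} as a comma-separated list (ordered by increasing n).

6, 12, 8, 15

[q^5] f(5)=5,f(1)=1 ⇒ 6
q^6  k|6↦f(k): 6:6 3:3 2:2 1:1  a_6=12
n=7: 7·1 1·7  f→[7+1]=8
[q^8] f(8)=8,f(4)=4,f(2)=2,f(1)=1 ⇒ 15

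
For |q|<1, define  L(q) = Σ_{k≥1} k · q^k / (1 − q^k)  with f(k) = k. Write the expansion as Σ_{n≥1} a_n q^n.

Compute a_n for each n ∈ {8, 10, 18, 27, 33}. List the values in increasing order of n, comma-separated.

15, 18, 39, 40, 48

[q^8] f(8)=8,f(4)=4,f(2)=2,f(1)=1 ⇒ 15
[q^10] f(10)=10,f(5)=5,f(2)=2,f(1)=1 ⇒ 18
[q^18] f(1)=1,f(2)=2,f(3)=3,f(6)=6,f(9)=9,f(18)=18 ⇒ 39
d|27:{1,3,9,27}  Σf=1+3+9+27=40
n=33: 1·33 3·11 11·3 33·1  f→[1+3+11+33]=48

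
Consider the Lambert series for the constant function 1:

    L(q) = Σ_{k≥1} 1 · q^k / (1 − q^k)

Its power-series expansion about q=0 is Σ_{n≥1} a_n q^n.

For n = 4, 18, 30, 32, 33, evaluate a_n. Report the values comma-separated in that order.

3, 6, 8, 6, 4

d|4:{4,2,1}  Σf=1+1+1=3
[q^18] f(1)=1,f(2)=1,f(3)=1,f(6)=1,f(9)=1,f(18)=1 ⇒ 6
n=30: 30·1 15·2 10·3 6·5 5·6 3·10 2·15 1·30  f→[1+1+1+1+1+1+1+1]=8
q^32  k|32↦f(k): 1:1 2:1 4:1 8:1 16:1 32:1  a_32=6
q^33  k|33↦f(k): 33:1 11:1 3:1 1:1  a_33=4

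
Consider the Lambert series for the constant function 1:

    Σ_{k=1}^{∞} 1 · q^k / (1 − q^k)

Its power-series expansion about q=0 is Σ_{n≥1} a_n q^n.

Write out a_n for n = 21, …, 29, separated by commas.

[q^21] f(21)=1,f(7)=1,f(3)=1,f(1)=1 ⇒ 4
n=22: 22·1 11·2 2·11 1·22  f→[1+1+1+1]=4
[q^23] f(23)=1,f(1)=1 ⇒ 2
d|24:{24,12,8,6,4,3,2,1}  Σf=1+1+1+1+1+1+1+1=8
d|25:{1,5,25}  Σf=1+1+1=3
q^26  k|26↦f(k): 26:1 13:1 2:1 1:1  a_26=4
[q^27] f(1)=1,f(3)=1,f(9)=1,f(27)=1 ⇒ 4
d|28:{28,14,7,4,2,1}  Σf=1+1+1+1+1+1=6
[q^29] f(29)=1,f(1)=1 ⇒ 2

4, 4, 2, 8, 3, 4, 4, 6, 2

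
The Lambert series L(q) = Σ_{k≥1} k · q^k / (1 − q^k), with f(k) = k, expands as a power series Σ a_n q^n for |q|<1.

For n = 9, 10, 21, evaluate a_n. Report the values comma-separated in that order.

13, 18, 32

[q^9] f(1)=1,f(3)=3,f(9)=9 ⇒ 13
d|10:{1,2,5,10}  Σf=1+2+5+10=18
[q^21] f(21)=21,f(7)=7,f(3)=3,f(1)=1 ⇒ 32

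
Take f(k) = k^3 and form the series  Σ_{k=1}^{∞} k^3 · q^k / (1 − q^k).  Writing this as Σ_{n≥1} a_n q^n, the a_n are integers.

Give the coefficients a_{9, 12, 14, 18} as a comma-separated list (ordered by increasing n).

q^9  k|9↦f(k): 1:1 3:27 9:729  a_9=757
[q^12] f(12)=1728,f(6)=216,f(4)=64,f(3)=27,f(2)=8,f(1)=1 ⇒ 2044
n=14: 14·1 7·2 2·7 1·14  f→[2744+343+8+1]=3096
[q^18] f(18)=5832,f(9)=729,f(6)=216,f(3)=27,f(2)=8,f(1)=1 ⇒ 6813

757, 2044, 3096, 6813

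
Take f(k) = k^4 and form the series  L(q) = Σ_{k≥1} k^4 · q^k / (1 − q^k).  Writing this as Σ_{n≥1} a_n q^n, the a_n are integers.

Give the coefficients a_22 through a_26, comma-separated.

248914, 279842, 358258, 391251, 485554

d|22:{22,11,2,1}  Σf=234256+14641+16+1=248914
n=23: 1·23 23·1  f→[1+279841]=279842
n=24: 24·1 12·2 8·3 6·4 4·6 3·8 2·12 1·24  f→[331776+20736+4096+1296+256+81+16+1]=358258
q^25  k|25↦f(k): 1:1 5:625 25:390625  a_25=391251
d|26:{26,13,2,1}  Σf=456976+28561+16+1=485554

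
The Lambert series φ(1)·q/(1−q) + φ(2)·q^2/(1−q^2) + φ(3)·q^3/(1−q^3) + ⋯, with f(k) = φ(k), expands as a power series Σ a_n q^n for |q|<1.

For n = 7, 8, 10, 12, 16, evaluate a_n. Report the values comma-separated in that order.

[q^7] φ(1)=1,φ(7)=6 ⇒ 7
n=8: 8·1 4·2 2·4 1·8  φ→[4+2+1+1]=8
[q^10] φ(1)=1,φ(2)=1,φ(5)=4,φ(10)=4 ⇒ 10
n=12: 1·12 2·6 3·4 4·3 6·2 12·1  φ→[1+1+2+2+2+4]=12
d|16:{16,8,4,2,1}  Σφ=8+4+2+1+1=16

7, 8, 10, 12, 16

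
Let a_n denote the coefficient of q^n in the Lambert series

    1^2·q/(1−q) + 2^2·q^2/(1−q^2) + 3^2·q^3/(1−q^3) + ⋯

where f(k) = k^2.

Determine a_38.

n=38: 38·1 19·2 2·19 1·38  f→[1444+361+4+1]=1810

a_38 = 1810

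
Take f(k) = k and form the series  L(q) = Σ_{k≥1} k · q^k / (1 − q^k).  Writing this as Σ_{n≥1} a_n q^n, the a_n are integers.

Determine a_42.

[q^42] f(1)=1,f(2)=2,f(3)=3,f(6)=6,f(7)=7,f(14)=14,f(21)=21,f(42)=42 ⇒ 96

a_42 = 96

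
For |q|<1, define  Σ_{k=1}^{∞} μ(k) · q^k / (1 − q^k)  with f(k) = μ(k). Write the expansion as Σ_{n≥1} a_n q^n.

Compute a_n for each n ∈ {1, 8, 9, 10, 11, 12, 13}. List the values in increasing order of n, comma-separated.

n=1: 1·1  μ→[1]=1
q^8  k|8↦μ(k): 8:0 4:0 2:-1 1:1  a_8=0
d|9:{1,3,9}  Σμ=1+(-1)+0=0
n=10: 10·1 5·2 2·5 1·10  μ→[1+(-1)+(-1)+1]=0
q^11  k|11↦μ(k): 1:1 11:-1  a_11=0
q^12  k|12↦μ(k): 12:0 6:1 4:0 3:-1 2:-1 1:1  a_12=0
n=13: 1·13 13·1  μ→[1+(-1)]=0

1, 0, 0, 0, 0, 0, 0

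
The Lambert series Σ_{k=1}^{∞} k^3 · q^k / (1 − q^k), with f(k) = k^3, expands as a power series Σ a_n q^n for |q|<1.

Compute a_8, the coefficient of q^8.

d|8:{1,2,4,8}  Σf=1+8+64+512=585

a_8 = 585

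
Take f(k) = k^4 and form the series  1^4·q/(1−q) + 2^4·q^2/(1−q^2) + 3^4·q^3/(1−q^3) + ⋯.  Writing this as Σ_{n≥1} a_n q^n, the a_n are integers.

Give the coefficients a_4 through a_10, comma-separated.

273, 626, 1394, 2402, 4369, 6643, 10642

[q^4] f(4)=256,f(2)=16,f(1)=1 ⇒ 273
d|5:{5,1}  Σf=625+1=626
d|6:{1,2,3,6}  Σf=1+16+81+1296=1394
d|7:{7,1}  Σf=2401+1=2402
n=8: 8·1 4·2 2·4 1·8  f→[4096+256+16+1]=4369
n=9: 9·1 3·3 1·9  f→[6561+81+1]=6643
n=10: 1·10 2·5 5·2 10·1  f→[1+16+625+10000]=10642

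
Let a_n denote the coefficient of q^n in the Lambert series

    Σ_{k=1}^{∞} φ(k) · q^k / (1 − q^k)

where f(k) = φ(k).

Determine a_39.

q^39  k|39↦φ(k): 39:24 13:12 3:2 1:1  a_39=39

a_39 = 39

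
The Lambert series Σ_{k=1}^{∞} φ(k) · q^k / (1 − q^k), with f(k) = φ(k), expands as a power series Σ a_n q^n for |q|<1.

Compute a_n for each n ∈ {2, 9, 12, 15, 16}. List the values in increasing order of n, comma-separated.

[q^2] φ(2)=1,φ(1)=1 ⇒ 2
[q^9] φ(1)=1,φ(3)=2,φ(9)=6 ⇒ 9
n=12: 1·12 2·6 3·4 4·3 6·2 12·1  φ→[1+1+2+2+2+4]=12
n=15: 15·1 5·3 3·5 1·15  φ→[8+4+2+1]=15
q^16  k|16↦φ(k): 1:1 2:1 4:2 8:4 16:8  a_16=16

2, 9, 12, 15, 16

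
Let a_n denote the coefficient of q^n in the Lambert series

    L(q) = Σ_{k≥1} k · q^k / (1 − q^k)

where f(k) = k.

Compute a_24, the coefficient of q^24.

a_24 = 60

d|24:{1,2,3,4,6,8,12,24}  Σf=1+2+3+4+6+8+12+24=60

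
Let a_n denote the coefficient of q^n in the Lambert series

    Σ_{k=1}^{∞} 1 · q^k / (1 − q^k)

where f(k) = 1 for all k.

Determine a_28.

[q^28] f(1)=1,f(2)=1,f(4)=1,f(7)=1,f(14)=1,f(28)=1 ⇒ 6

a_28 = 6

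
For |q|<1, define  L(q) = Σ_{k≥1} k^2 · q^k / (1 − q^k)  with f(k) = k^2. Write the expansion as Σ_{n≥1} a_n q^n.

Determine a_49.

a_49 = 2451

q^49  k|49↦f(k): 1:1 7:49 49:2401  a_49=2451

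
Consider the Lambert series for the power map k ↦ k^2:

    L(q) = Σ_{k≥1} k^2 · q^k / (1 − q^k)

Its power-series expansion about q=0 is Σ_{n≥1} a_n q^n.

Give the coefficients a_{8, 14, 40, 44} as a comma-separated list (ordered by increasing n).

q^8  k|8↦f(k): 1:1 2:4 4:16 8:64  a_8=85
n=14: 1·14 2·7 7·2 14·1  f→[1+4+49+196]=250
[q^40] f(1)=1,f(2)=4,f(4)=16,f(5)=25,f(8)=64,f(10)=100,f(20)=400,f(40)=1600 ⇒ 2210
n=44: 44·1 22·2 11·4 4·11 2·22 1·44  f→[1936+484+121+16+4+1]=2562

85, 250, 2210, 2562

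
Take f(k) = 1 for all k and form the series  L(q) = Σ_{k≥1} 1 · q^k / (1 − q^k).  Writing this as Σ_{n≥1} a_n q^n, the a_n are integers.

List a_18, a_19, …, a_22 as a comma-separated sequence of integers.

6, 2, 6, 4, 4

d|18:{18,9,6,3,2,1}  Σf=1+1+1+1+1+1=6
d|19:{19,1}  Σf=1+1=2
[q^20] f(1)=1,f(2)=1,f(4)=1,f(5)=1,f(10)=1,f(20)=1 ⇒ 6
[q^21] f(21)=1,f(7)=1,f(3)=1,f(1)=1 ⇒ 4
n=22: 22·1 11·2 2·11 1·22  f→[1+1+1+1]=4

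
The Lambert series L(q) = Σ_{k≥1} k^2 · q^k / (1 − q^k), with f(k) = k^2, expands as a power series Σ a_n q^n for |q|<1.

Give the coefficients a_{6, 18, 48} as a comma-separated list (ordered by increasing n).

50, 455, 3410

d|6:{1,2,3,6}  Σf=1+4+9+36=50
q^18  k|18↦f(k): 18:324 9:81 6:36 3:9 2:4 1:1  a_18=455
q^48  k|48↦f(k): 1:1 2:4 3:9 4:16 6:36 8:64 12:144 16:256 24:576 48:2304  a_48=3410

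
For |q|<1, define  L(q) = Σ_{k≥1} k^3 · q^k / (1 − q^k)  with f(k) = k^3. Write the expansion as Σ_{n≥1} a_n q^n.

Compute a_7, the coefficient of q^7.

[q^7] f(7)=343,f(1)=1 ⇒ 344

a_7 = 344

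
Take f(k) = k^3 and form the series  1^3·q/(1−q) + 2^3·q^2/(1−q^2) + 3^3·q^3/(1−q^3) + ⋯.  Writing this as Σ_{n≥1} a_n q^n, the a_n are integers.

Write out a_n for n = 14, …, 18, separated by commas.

3096, 3528, 4681, 4914, 6813

d|14:{1,2,7,14}  Σf=1+8+343+2744=3096
[q^15] f(15)=3375,f(5)=125,f(3)=27,f(1)=1 ⇒ 3528
q^16  k|16↦f(k): 16:4096 8:512 4:64 2:8 1:1  a_16=4681
[q^17] f(17)=4913,f(1)=1 ⇒ 4914
d|18:{18,9,6,3,2,1}  Σf=5832+729+216+27+8+1=6813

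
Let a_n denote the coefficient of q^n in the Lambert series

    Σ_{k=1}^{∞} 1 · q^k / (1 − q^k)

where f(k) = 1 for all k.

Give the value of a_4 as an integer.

n=4: 1·4 2·2 4·1  f→[1+1+1]=3

a_4 = 3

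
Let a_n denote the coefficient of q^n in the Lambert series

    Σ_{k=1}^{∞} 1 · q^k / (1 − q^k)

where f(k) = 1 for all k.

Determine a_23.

n=23: 23·1 1·23  f→[1+1]=2

a_23 = 2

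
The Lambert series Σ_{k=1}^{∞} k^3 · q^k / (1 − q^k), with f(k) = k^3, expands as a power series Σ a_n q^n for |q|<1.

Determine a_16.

a_16 = 4681

q^16  k|16↦f(k): 16:4096 8:512 4:64 2:8 1:1  a_16=4681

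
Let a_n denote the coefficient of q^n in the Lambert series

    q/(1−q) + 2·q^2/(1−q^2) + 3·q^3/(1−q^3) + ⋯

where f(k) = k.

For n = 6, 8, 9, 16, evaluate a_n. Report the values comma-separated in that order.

n=6: 6·1 3·2 2·3 1·6  f→[6+3+2+1]=12
[q^8] f(1)=1,f(2)=2,f(4)=4,f(8)=8 ⇒ 15
d|9:{9,3,1}  Σf=9+3+1=13
q^16  k|16↦f(k): 16:16 8:8 4:4 2:2 1:1  a_16=31

12, 15, 13, 31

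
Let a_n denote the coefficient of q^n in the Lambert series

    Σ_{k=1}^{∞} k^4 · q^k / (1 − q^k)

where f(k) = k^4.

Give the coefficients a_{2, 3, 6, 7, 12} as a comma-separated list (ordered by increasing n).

17, 82, 1394, 2402, 22386

n=2: 2·1 1·2  f→[16+1]=17
[q^3] f(1)=1,f(3)=81 ⇒ 82
q^6  k|6↦f(k): 6:1296 3:81 2:16 1:1  a_6=1394
[q^7] f(1)=1,f(7)=2401 ⇒ 2402
n=12: 1·12 2·6 3·4 4·3 6·2 12·1  f→[1+16+81+256+1296+20736]=22386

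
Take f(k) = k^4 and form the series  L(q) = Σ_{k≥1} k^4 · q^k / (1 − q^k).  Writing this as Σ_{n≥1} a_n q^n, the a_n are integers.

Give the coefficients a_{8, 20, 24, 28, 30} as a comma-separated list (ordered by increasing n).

n=8: 1·8 2·4 4·2 8·1  f→[1+16+256+4096]=4369
n=20: 1·20 2·10 4·5 5·4 10·2 20·1  f→[1+16+256+625+10000+160000]=170898
q^24  k|24↦f(k): 24:331776 12:20736 8:4096 6:1296 4:256 3:81 2:16 1:1  a_24=358258
n=28: 1·28 2·14 4·7 7·4 14·2 28·1  f→[1+16+256+2401+38416+614656]=655746
[q^30] f(1)=1,f(2)=16,f(3)=81,f(5)=625,f(6)=1296,f(10)=10000,f(15)=50625,f(30)=810000 ⇒ 872644

4369, 170898, 358258, 655746, 872644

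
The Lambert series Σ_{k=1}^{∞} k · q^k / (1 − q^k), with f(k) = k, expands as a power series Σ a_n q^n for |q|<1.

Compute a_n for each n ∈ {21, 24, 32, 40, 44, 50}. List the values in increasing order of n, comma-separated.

32, 60, 63, 90, 84, 93

d|21:{1,3,7,21}  Σf=1+3+7+21=32
q^24  k|24↦f(k): 1:1 2:2 3:3 4:4 6:6 8:8 12:12 24:24  a_24=60
[q^32] f(32)=32,f(16)=16,f(8)=8,f(4)=4,f(2)=2,f(1)=1 ⇒ 63
q^40  k|40↦f(k): 1:1 2:2 4:4 5:5 8:8 10:10 20:20 40:40  a_40=90
q^44  k|44↦f(k): 44:44 22:22 11:11 4:4 2:2 1:1  a_44=84
q^50  k|50↦f(k): 50:50 25:25 10:10 5:5 2:2 1:1  a_50=93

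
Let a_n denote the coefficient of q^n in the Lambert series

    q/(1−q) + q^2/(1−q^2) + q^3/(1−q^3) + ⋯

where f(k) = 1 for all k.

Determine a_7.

d|7:{7,1}  Σf=1+1=2

a_7 = 2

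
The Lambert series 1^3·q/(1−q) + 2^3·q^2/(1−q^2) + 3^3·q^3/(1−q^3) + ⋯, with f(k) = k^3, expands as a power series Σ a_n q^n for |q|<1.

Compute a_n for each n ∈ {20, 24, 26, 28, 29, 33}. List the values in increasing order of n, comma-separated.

[q^20] f(20)=8000,f(10)=1000,f(5)=125,f(4)=64,f(2)=8,f(1)=1 ⇒ 9198
[q^24] f(24)=13824,f(12)=1728,f(8)=512,f(6)=216,f(4)=64,f(3)=27,f(2)=8,f(1)=1 ⇒ 16380
n=26: 26·1 13·2 2·13 1·26  f→[17576+2197+8+1]=19782
n=28: 1·28 2·14 4·7 7·4 14·2 28·1  f→[1+8+64+343+2744+21952]=25112
n=29: 1·29 29·1  f→[1+24389]=24390
d|33:{1,3,11,33}  Σf=1+27+1331+35937=37296

9198, 16380, 19782, 25112, 24390, 37296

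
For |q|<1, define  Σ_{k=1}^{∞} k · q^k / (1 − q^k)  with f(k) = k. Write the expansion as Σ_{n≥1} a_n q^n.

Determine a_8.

[q^8] f(1)=1,f(2)=2,f(4)=4,f(8)=8 ⇒ 15

a_8 = 15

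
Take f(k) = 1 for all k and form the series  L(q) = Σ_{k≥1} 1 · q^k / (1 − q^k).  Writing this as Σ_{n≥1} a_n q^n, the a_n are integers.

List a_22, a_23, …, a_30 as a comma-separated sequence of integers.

d|22:{1,2,11,22}  Σf=1+1+1+1=4
d|23:{23,1}  Σf=1+1=2
n=24: 1·24 2·12 3·8 4·6 6·4 8·3 12·2 24·1  f→[1+1+1+1+1+1+1+1]=8
d|25:{1,5,25}  Σf=1+1+1=3
d|26:{1,2,13,26}  Σf=1+1+1+1=4
[q^27] f(27)=1,f(9)=1,f(3)=1,f(1)=1 ⇒ 4
[q^28] f(1)=1,f(2)=1,f(4)=1,f(7)=1,f(14)=1,f(28)=1 ⇒ 6
n=29: 29·1 1·29  f→[1+1]=2
[q^30] f(1)=1,f(2)=1,f(3)=1,f(5)=1,f(6)=1,f(10)=1,f(15)=1,f(30)=1 ⇒ 8

4, 2, 8, 3, 4, 4, 6, 2, 8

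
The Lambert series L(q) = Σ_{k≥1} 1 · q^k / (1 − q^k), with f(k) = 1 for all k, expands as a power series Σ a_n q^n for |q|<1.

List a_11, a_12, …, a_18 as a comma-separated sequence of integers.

2, 6, 2, 4, 4, 5, 2, 6

q^11  k|11↦f(k): 11:1 1:1  a_11=2
d|12:{12,6,4,3,2,1}  Σf=1+1+1+1+1+1=6
[q^13] f(1)=1,f(13)=1 ⇒ 2
[q^14] f(1)=1,f(2)=1,f(7)=1,f(14)=1 ⇒ 4
[q^15] f(15)=1,f(5)=1,f(3)=1,f(1)=1 ⇒ 4
n=16: 16·1 8·2 4·4 2·8 1·16  f→[1+1+1+1+1]=5
q^17  k|17↦f(k): 17:1 1:1  a_17=2
q^18  k|18↦f(k): 18:1 9:1 6:1 3:1 2:1 1:1  a_18=6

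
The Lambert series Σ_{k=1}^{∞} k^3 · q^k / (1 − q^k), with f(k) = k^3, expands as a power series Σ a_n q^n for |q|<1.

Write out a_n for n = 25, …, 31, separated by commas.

15751, 19782, 20440, 25112, 24390, 31752, 29792

d|25:{25,5,1}  Σf=15625+125+1=15751
q^26  k|26↦f(k): 26:17576 13:2197 2:8 1:1  a_26=19782
d|27:{27,9,3,1}  Σf=19683+729+27+1=20440
[q^28] f(1)=1,f(2)=8,f(4)=64,f(7)=343,f(14)=2744,f(28)=21952 ⇒ 25112
q^29  k|29↦f(k): 29:24389 1:1  a_29=24390
d|30:{1,2,3,5,6,10,15,30}  Σf=1+8+27+125+216+1000+3375+27000=31752
q^31  k|31↦f(k): 1:1 31:29791  a_31=29792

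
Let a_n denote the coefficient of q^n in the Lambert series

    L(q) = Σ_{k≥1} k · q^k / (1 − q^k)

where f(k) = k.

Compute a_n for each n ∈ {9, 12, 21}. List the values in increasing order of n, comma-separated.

13, 28, 32

[q^9] f(1)=1,f(3)=3,f(9)=9 ⇒ 13
[q^12] f(12)=12,f(6)=6,f(4)=4,f(3)=3,f(2)=2,f(1)=1 ⇒ 28
[q^21] f(21)=21,f(7)=7,f(3)=3,f(1)=1 ⇒ 32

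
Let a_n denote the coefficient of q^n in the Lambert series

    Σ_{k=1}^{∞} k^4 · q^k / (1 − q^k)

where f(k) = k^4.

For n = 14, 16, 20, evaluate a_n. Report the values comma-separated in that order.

[q^14] f(1)=1,f(2)=16,f(7)=2401,f(14)=38416 ⇒ 40834
n=16: 16·1 8·2 4·4 2·8 1·16  f→[65536+4096+256+16+1]=69905
d|20:{20,10,5,4,2,1}  Σf=160000+10000+625+256+16+1=170898

40834, 69905, 170898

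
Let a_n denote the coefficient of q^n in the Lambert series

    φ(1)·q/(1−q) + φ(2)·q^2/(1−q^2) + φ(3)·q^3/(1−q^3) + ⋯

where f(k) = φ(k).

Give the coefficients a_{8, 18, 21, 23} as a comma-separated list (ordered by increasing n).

n=8: 8·1 4·2 2·4 1·8  φ→[4+2+1+1]=8
[q^18] φ(1)=1,φ(2)=1,φ(3)=2,φ(6)=2,φ(9)=6,φ(18)=6 ⇒ 18
n=21: 1·21 3·7 7·3 21·1  φ→[1+2+6+12]=21
q^23  k|23↦φ(k): 1:1 23:22  a_23=23

8, 18, 21, 23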